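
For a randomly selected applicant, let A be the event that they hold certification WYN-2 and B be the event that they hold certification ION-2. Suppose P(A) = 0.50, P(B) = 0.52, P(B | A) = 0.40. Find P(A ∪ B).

0.82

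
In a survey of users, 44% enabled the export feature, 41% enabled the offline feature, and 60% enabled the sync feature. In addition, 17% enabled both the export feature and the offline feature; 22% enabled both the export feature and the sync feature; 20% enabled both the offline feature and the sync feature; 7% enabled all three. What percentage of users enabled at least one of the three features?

93%

P(union) = 44 + 41 + 60 − 17 − 22 − 20 + 7 = 93%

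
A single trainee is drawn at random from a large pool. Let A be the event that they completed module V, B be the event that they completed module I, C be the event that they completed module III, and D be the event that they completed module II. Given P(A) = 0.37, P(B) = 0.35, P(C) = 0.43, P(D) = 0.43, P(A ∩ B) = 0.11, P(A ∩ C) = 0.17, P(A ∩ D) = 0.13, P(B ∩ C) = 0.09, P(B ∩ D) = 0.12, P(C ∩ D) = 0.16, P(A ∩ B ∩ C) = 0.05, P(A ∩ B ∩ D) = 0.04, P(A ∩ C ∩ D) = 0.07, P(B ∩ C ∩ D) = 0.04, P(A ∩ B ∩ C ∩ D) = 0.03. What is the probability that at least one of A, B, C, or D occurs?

0.97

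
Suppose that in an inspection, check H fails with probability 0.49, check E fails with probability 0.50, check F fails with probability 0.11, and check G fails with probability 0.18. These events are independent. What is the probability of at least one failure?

P(none) = (1 − 0.49) × (1 − 0.50) × (1 − 0.11) × (1 − 0.18) = 0.51 × 0.50 × 0.89 × 0.82 = 0.186099
P(at least one) = 1 − 0.186099 = 0.813901

0.813901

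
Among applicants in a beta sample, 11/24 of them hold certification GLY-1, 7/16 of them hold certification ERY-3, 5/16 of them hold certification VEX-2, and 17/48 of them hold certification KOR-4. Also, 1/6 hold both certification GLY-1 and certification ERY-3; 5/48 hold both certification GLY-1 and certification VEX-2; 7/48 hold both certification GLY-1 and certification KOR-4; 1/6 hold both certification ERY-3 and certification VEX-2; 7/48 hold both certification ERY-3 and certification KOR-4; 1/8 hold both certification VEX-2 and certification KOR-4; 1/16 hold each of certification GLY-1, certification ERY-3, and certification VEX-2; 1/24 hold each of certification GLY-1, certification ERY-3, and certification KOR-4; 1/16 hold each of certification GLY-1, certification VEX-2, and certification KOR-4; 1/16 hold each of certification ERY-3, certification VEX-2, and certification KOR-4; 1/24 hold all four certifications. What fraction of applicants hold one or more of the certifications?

Apply inclusion-exclusion:
P(≥1) = 11/24 + 7/16 + 5/16 + 17/48 − 1/6 − 5/48 − 7/48 − 1/6 − 7/48 − 1/8 + 1/16 + 1/24 + 1/16 + 1/16 − 1/24 = 43/48

43/48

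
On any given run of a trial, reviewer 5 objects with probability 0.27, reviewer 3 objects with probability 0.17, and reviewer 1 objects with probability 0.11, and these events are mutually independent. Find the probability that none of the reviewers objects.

0.539251

P(none) = (1 − 0.27) × (1 − 0.17) × (1 − 0.11) = 0.73 × 0.83 × 0.89 = 0.539251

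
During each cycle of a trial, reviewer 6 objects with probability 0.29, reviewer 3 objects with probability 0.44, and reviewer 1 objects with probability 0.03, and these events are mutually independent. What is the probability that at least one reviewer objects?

0.614328

Independence gives P(none) = ∏(1 − pᵢ).
P(none) = (1 − 0.29) × (1 − 0.44) × (1 − 0.03) = 0.71 × 0.56 × 0.97 = 0.385672
P(at least one) = 1 − 0.385672 = 0.614328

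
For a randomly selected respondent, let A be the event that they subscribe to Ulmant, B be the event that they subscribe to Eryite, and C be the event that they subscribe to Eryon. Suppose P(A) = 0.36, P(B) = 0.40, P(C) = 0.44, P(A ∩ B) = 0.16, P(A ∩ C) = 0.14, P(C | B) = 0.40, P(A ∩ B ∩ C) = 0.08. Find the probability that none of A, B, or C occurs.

0.18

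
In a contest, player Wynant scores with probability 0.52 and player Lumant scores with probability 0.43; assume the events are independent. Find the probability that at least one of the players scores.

0.7264

Since the events are independent, P(none) is the product of the individual non-occurrence probabilities.
P(none) = (1 − 0.52) × (1 − 0.43) = 0.48 × 0.57 = 0.2736
P(at least one) = 1 − 0.2736 = 0.7264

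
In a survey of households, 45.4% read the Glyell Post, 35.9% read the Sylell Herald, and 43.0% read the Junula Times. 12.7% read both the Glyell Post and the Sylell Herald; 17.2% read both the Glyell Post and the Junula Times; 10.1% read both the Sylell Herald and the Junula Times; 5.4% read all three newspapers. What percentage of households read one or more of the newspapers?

P(≥1) = 45.4 + 35.9 + 43.0 − 12.7 − 17.2 − 10.1 + 5.4 = 89.7%

89.7%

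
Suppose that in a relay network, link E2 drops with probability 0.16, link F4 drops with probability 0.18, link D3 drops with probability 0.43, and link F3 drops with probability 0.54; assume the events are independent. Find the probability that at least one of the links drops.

P(none) = (1 − 0.16) × (1 − 0.18) × (1 − 0.43) × (1 − 0.54) = 0.84 × 0.82 × 0.57 × 0.46 = 0.18060336
P(at least one) = 1 − 0.18060336 = 0.81939664

0.81939664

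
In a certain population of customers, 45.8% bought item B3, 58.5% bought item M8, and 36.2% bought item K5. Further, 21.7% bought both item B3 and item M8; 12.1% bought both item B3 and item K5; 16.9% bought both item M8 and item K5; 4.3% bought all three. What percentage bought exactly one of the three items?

52.0%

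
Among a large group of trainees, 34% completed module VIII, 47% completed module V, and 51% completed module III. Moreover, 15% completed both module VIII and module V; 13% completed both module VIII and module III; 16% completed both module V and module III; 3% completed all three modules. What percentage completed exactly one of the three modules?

53%

P(exactly one) = 34 + 47 + 51 − 2·15 − 2·13 − 2·16 + 3·3 = 53%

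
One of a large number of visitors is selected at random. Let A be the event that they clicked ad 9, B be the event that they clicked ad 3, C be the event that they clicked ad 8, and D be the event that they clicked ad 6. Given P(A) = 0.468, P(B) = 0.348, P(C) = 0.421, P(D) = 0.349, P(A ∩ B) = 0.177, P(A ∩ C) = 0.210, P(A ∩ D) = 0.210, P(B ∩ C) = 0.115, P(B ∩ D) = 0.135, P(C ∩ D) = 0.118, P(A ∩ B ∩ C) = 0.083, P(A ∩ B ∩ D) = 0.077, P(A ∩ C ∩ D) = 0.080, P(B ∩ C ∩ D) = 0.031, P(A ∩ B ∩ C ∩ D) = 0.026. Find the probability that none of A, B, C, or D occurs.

By inclusion–exclusion:
P(A ∪ B ∪ C ∪ D) = 0.468 + 0.348 + 0.421 + 0.349 − 0.177 − 0.210 − 0.210 − 0.115 − 0.135 − 0.118 + 0.083 + 0.077 + 0.080 + 0.031 − 0.026 = 0.866
P(none) = 1 − 0.866 = 0.134

0.134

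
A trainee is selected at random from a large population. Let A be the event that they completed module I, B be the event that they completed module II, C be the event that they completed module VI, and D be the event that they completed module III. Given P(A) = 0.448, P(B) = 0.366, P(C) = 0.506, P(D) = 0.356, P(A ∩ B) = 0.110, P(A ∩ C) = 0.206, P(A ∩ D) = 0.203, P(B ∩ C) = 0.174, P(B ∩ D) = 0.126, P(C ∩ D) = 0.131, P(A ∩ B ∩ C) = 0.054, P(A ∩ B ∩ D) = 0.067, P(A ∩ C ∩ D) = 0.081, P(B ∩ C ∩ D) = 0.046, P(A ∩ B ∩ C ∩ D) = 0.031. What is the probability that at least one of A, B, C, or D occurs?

P(A ∪ B ∪ C ∪ D) = 0.448 + 0.366 + 0.506 + 0.356 − 0.110 − 0.206 − 0.203 − 0.174 − 0.126 − 0.131 + 0.054 + 0.067 + 0.081 + 0.046 − 0.031 = 0.943

0.943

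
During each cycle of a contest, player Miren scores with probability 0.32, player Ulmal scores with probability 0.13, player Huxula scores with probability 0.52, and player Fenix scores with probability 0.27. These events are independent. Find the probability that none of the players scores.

0.20729664

P(none) = (1 − 0.32) × (1 − 0.13) × (1 − 0.52) × (1 − 0.27) = 0.68 × 0.87 × 0.48 × 0.73 = 0.20729664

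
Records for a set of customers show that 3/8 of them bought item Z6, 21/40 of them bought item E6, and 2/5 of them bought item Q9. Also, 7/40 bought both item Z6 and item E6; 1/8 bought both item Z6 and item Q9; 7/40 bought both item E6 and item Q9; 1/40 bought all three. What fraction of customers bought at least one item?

Inclusion–exclusion gives
P(at least one) = 3/8 + 21/40 + 2/5 − 7/40 − 1/8 − 7/40 + 1/40 = 17/20

17/20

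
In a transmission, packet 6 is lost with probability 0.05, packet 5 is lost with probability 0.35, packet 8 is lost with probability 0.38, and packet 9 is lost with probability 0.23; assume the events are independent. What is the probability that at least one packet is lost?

0.7052055

P(none) = (1 − 0.05) × (1 − 0.35) × (1 − 0.38) × (1 − 0.23) = 0.95 × 0.65 × 0.62 × 0.77 = 0.2947945
P(at least one) = 1 − 0.2947945 = 0.7052055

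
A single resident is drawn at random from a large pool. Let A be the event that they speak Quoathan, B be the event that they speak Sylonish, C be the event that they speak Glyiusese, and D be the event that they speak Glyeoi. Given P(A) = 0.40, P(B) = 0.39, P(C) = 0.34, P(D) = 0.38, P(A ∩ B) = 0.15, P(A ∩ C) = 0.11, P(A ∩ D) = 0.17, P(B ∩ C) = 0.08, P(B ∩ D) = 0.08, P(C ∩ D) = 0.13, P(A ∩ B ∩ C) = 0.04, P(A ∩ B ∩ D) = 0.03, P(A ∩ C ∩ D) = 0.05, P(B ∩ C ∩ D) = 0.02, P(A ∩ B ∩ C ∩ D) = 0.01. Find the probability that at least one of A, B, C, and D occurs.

0.92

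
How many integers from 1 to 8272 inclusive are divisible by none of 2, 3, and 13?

2545

Using inclusion–exclusion:
4136 + 2757 + 636 − 1378 − 318 − 212 + 106 = 5727
8272 − 5727 = 2545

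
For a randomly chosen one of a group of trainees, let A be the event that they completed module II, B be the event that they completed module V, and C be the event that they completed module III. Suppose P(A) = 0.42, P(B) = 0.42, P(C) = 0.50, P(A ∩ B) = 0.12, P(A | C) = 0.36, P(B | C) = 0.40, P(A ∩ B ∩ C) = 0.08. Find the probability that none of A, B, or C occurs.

P(A ∩ C) = P(C)·P(A|C) = 0.50 × 0.36 = 0.18
P(B ∩ C) = P(C)·P(B|C) = 0.50 × 0.40 = 0.20
Inclusion–exclusion gives
P(A ∪ B ∪ C) = 0.42 + 0.42 + 0.50 − 0.12 − 0.18 − 0.20 + 0.08 = 0.92
P(none) = 1 − 0.92 = 0.08

0.08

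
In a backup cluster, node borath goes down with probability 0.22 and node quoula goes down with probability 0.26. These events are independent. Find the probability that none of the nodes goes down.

0.5772

P(none) = (1 − 0.22) × (1 − 0.26) = 0.78 × 0.74 = 0.5772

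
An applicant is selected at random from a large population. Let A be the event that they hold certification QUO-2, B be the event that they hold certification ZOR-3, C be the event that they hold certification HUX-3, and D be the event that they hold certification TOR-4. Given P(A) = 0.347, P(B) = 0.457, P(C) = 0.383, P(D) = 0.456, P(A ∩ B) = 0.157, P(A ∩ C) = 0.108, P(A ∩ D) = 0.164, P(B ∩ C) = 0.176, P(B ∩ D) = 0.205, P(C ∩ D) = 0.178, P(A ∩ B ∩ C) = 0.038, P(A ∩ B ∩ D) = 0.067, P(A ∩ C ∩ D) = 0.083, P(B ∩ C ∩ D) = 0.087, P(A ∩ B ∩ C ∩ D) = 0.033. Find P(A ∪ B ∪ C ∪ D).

0.897

By inclusion–exclusion:
P(A ∪ B ∪ C ∪ D) = 0.347 + 0.457 + 0.383 + 0.456 − 0.157 − 0.108 − 0.164 − 0.176 − 0.205 − 0.178 + 0.038 + 0.067 + 0.083 + 0.087 − 0.033 = 0.897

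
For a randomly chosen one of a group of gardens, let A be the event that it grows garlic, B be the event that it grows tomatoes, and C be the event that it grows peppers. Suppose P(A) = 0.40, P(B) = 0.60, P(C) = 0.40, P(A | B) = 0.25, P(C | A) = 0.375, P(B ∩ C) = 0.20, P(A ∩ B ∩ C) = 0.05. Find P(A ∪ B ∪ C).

0.95

P(A ∩ B) = P(B)·P(A|B) = 0.60 × 0.25 = 0.15
P(A ∩ C) = P(A)·P(C|A) = 0.40 × 0.375 = 0.15
By inclusion-exclusion,
P(A ∪ B ∪ C) = 0.40 + 0.60 + 0.40 − 0.15 − 0.15 − 0.20 + 0.05 = 0.95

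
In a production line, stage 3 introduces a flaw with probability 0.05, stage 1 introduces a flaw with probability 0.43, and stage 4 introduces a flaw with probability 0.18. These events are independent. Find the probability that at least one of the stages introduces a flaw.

0.55597

Since the events are independent, P(none) is the product of the individual non-occurrence probabilities.
P(none) = (1 − 0.05) × (1 − 0.43) × (1 − 0.18) = 0.95 × 0.57 × 0.82 = 0.44403
P(at least one) = 1 − 0.44403 = 0.55597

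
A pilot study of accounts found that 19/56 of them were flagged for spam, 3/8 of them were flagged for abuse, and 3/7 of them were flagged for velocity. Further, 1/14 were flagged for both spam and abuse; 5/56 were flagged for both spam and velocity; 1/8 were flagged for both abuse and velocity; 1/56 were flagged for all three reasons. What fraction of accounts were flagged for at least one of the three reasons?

7/8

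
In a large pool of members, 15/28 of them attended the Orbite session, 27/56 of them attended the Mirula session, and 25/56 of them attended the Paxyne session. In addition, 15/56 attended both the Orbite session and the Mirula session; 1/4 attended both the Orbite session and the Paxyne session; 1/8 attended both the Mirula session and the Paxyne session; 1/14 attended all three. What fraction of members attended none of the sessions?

Inclusion–exclusion gives
P(≥1) = 15/28 + 27/56 + 25/56 − 15/56 − 1/4 − 1/8 + 1/14 = 25/28
P(none) = 1 − 25/28 = 3/28

3/28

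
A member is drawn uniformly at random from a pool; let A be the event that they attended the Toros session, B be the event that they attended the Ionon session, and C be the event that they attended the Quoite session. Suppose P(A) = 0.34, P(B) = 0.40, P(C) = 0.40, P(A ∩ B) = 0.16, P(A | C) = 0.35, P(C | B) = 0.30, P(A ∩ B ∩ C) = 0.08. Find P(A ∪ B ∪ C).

P(A ∩ C) = P(C)·P(A|C) = 0.40 × 0.35 = 0.14
P(B ∩ C) = P(B)·P(C|B) = 0.40 × 0.30 = 0.12
Inclusion–exclusion gives
P(A ∪ B ∪ C) = 0.34 + 0.40 + 0.40 − 0.16 − 0.14 − 0.12 + 0.08 = 0.80

0.80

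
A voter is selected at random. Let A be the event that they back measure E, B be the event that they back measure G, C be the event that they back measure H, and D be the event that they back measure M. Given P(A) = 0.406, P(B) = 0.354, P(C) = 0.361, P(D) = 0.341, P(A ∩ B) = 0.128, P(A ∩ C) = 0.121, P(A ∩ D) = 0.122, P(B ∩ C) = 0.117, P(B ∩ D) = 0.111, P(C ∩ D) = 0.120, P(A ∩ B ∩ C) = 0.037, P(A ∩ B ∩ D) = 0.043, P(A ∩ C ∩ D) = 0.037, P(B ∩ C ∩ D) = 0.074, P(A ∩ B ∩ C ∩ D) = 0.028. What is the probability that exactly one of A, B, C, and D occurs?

0.485

Using the inclusion–exclusion count for exactly one event:
P(exactly one) = 0.406 + 0.354 + 0.361 + 0.341 − 2·0.128 − 2·0.121 − 2·0.122 − 2·0.117 − 2·0.111 − 2·0.120 + 3·0.037 + 3·0.043 + 3·0.037 + 3·0.074 − 4·0.028 = 0.485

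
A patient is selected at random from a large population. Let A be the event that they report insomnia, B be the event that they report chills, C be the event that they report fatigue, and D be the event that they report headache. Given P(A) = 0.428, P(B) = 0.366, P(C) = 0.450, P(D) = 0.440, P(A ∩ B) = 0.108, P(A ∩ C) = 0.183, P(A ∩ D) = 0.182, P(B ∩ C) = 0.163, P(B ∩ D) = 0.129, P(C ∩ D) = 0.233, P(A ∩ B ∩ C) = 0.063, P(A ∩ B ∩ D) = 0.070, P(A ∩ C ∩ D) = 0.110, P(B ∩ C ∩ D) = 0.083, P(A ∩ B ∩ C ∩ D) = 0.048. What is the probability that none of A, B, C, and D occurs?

Using inclusion–exclusion:
P(A ∪ B ∪ C ∪ D) = 0.428 + 0.366 + 0.450 + 0.440 − 0.108 − 0.183 − 0.182 − 0.163 − 0.129 − 0.233 + 0.063 + 0.070 + 0.110 + 0.083 − 0.048 = 0.964
P(none) = 1 − 0.964 = 0.036

0.036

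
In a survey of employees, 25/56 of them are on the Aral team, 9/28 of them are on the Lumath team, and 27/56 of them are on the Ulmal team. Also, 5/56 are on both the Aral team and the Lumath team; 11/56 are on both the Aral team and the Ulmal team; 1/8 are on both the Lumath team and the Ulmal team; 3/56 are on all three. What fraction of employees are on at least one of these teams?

25/28

By inclusion–exclusion:
P(union) = 25/56 + 9/28 + 27/56 − 5/56 − 11/56 − 1/8 + 3/56 = 25/28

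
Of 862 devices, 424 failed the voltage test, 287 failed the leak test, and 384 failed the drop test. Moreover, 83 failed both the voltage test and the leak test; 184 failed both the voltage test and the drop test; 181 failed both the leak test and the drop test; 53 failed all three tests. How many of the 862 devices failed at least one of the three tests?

By inclusion-exclusion,
N(≥1) = 424 + 287 + 384 − 83 − 184 − 181 + 53 = 700

700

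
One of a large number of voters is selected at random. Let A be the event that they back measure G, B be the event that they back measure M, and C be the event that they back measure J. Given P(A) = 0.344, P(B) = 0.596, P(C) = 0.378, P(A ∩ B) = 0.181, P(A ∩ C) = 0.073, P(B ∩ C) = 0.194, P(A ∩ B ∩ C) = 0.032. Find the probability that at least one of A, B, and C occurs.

0.902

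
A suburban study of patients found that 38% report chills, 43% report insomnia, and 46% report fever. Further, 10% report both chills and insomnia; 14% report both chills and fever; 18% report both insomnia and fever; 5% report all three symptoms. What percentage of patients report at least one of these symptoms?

By inclusion–exclusion:
P(union) = 38 + 43 + 46 − 10 − 14 − 18 + 5 = 90%

90%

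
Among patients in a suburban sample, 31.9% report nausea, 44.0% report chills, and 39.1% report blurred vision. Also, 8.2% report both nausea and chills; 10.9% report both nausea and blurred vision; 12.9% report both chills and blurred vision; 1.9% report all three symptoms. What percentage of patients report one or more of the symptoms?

84.9%

Using inclusion–exclusion:
P(union) = 31.9 + 44.0 + 39.1 − 8.2 − 10.9 − 12.9 + 1.9 = 84.9%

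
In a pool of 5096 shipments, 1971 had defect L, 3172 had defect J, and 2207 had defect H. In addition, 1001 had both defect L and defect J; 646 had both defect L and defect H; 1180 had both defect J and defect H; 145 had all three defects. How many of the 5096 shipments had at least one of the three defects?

Apply inclusion-exclusion:
N(≥1) = 1971 + 3172 + 2207 − 1001 − 646 − 1180 + 145 = 4668

4668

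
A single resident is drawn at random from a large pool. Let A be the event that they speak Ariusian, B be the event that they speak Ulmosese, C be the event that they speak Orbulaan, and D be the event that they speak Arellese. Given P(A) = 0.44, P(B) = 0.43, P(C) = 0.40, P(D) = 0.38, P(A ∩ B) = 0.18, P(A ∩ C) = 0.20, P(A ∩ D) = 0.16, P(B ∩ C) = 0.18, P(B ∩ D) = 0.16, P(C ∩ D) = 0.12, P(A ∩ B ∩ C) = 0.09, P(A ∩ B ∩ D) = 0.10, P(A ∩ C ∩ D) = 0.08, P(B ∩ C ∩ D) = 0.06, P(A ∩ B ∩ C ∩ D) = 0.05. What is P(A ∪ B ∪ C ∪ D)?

0.93

By inclusion-exclusion,
P(A ∪ B ∪ C ∪ D) = 0.44 + 0.43 + 0.40 + 0.38 − 0.18 − 0.20 − 0.16 − 0.18 − 0.16 − 0.12 + 0.09 + 0.10 + 0.08 + 0.06 − 0.05 = 0.93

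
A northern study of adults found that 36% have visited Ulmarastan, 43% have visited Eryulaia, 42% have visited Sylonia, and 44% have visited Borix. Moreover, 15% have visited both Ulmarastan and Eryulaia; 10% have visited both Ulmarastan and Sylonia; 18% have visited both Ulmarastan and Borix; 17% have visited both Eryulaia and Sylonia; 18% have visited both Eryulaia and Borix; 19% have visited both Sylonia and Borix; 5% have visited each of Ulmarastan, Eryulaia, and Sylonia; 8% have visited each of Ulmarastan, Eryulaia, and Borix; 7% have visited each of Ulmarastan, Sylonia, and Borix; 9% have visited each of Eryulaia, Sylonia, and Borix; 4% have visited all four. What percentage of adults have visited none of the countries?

7%

P(≥1) = 36 + 43 + 42 + 44 − 15 − 10 − 18 − 17 − 18 − 19 + 5 + 8 + 7 + 9 − 4 = 93%
P(none) = 100% − 93% = 7%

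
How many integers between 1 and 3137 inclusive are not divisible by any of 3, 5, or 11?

1522

By inclusion-exclusion,
floor(3137/3) + floor(3137/5) + floor(3137/11) − floor(3137/15) − floor(3137/33) − floor(3137/55) + floor(3137/165) = 1045 + 627 + 285 − 209 − 95 − 57 + 19 = 1615
3137 − 1615 = 1522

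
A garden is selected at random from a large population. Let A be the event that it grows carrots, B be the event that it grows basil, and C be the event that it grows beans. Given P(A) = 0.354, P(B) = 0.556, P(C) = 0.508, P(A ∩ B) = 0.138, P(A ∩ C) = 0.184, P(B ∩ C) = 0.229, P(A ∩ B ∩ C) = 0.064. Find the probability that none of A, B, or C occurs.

0.069

P(A ∪ B ∪ C) = 0.354 + 0.556 + 0.508 − 0.138 − 0.184 − 0.229 + 0.064 = 0.931
P(none) = 1 − 0.931 = 0.069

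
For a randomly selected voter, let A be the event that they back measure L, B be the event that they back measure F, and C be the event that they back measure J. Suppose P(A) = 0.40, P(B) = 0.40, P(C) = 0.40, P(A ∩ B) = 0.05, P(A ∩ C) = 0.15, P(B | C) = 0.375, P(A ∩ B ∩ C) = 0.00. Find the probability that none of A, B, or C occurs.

0.15

P(B ∩ C) = P(C)·P(B|C) = 0.40 × 0.375 = 0.15
P(A ∪ B ∪ C) = 0.40 + 0.40 + 0.40 − 0.05 − 0.15 − 0.15 + 0.00 = 0.85
P(none) = 1 − 0.85 = 0.15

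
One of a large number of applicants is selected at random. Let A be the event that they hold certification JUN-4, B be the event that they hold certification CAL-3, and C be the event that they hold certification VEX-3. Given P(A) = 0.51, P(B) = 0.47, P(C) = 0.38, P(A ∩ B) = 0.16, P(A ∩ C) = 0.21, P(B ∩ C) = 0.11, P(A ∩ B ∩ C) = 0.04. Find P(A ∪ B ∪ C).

0.92

P(A ∪ B ∪ C) = 0.51 + 0.47 + 0.38 − 0.16 − 0.21 − 0.11 + 0.04 = 0.92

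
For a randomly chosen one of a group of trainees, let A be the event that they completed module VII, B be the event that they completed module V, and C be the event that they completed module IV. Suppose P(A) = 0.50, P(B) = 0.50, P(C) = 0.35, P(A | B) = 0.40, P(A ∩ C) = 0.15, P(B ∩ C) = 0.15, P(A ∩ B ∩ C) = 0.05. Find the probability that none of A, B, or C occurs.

P(A ∩ B) = P(B)·P(A|B) = 0.50 × 0.40 = 0.20
P(A ∪ B ∪ C) = 0.50 + 0.50 + 0.35 − 0.20 − 0.15 − 0.15 + 0.05 = 0.90
P(none) = 1 − 0.90 = 0.10

0.10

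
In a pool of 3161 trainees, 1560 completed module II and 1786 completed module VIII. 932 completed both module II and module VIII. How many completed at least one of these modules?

2414

Using inclusion–exclusion:
|at least one| = 1560 + 1786 − 932 = 2414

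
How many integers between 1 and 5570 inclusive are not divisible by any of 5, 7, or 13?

Apply inclusion-exclusion:
⌊5570/5⌋ + ⌊5570/7⌋ + ⌊5570/13⌋ − ⌊5570/35⌋ − ⌊5570/65⌋ − ⌊5570/91⌋ + ⌊5570/455⌋ = 1114 + 795 + 428 − 159 − 85 − 61 + 12 = 2044
5570 − 2044 = 3526

3526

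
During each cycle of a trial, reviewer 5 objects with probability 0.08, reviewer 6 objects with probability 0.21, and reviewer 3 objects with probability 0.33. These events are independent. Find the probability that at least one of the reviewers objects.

0.513044

Independence gives P(none) = ∏(1 − pᵢ).
P(none) = (1 − 0.08) × (1 − 0.21) × (1 − 0.33) = 0.92 × 0.79 × 0.67 = 0.486956
P(at least one) = 1 − 0.486956 = 0.513044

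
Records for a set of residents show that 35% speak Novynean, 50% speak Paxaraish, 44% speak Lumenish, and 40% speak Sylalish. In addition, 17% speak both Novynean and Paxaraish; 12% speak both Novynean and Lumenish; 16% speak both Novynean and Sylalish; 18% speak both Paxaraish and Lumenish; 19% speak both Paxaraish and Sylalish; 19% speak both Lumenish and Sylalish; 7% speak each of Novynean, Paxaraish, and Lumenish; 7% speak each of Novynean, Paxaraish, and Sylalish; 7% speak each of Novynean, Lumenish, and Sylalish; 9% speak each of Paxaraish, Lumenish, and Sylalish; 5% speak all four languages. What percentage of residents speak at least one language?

93%

Apply inclusion-exclusion:
P(at least one) = 35 + 50 + 44 + 40 − 17 − 12 − 16 − 18 − 19 − 19 + 7 + 7 + 7 + 9 − 5 = 93%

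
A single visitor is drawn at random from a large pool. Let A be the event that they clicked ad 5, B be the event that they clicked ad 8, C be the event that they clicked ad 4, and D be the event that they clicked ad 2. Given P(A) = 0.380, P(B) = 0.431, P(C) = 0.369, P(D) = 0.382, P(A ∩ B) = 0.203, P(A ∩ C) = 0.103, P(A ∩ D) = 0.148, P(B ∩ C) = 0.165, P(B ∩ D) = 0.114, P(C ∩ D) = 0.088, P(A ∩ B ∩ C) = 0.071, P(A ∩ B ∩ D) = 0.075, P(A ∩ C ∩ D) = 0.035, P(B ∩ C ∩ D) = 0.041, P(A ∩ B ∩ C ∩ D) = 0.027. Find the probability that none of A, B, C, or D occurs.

By inclusion-exclusion,
P(A ∪ B ∪ C ∪ D) = 0.380 + 0.431 + 0.369 + 0.382 − 0.203 − 0.103 − 0.148 − 0.165 − 0.114 − 0.088 + 0.071 + 0.075 + 0.035 + 0.041 − 0.027 = 0.936
P(none) = 1 − 0.936 = 0.064

0.064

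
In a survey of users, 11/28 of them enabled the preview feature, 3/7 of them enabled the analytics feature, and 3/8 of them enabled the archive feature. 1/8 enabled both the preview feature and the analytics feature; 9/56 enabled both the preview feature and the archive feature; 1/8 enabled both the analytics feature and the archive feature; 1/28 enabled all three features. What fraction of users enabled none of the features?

5/28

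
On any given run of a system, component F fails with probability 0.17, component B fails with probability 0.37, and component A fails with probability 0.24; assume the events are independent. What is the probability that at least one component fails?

P(none) = (1 − 0.17) × (1 − 0.37) × (1 − 0.24) = 0.83 × 0.63 × 0.76 = 0.397404
P(at least one) = 1 − 0.397404 = 0.602596

0.602596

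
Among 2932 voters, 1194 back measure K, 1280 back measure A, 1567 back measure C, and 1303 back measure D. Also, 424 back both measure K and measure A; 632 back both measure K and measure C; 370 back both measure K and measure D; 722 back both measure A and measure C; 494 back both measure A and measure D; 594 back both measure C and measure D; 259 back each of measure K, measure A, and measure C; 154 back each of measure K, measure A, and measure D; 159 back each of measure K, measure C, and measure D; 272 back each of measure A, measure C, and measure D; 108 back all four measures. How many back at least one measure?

2844

Using inclusion–exclusion:
|at least one| = 1194 + 1280 + 1567 + 1303 − 424 − 632 − 370 − 722 − 494 − 594 + 259 + 154 + 159 + 272 − 108 = 2844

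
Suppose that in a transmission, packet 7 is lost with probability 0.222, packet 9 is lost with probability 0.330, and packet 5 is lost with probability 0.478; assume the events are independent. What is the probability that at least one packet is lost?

P(none) = (1 − 0.222) × (1 − 0.330) × (1 − 0.478) = 0.778 × 0.670 × 0.522 = 0.27209772
P(at least one) = 1 − 0.27209772 = 0.72790228

0.72790228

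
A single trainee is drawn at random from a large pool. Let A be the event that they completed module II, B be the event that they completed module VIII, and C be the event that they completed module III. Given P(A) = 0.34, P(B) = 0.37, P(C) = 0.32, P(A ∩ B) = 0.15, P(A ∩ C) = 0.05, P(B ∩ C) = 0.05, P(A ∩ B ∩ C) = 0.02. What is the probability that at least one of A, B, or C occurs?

0.80

P(A ∪ B ∪ C) = 0.34 + 0.37 + 0.32 − 0.15 − 0.05 − 0.05 + 0.02 = 0.80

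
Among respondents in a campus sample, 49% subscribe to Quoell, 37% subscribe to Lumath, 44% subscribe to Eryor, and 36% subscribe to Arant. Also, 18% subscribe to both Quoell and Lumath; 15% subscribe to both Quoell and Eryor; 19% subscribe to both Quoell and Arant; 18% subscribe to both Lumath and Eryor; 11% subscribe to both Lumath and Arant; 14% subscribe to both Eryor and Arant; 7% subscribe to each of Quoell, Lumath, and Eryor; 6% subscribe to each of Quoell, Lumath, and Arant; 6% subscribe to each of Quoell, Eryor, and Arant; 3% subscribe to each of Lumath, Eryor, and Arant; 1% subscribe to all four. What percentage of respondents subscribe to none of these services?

8%

By inclusion–exclusion:
P(union) = 49 + 37 + 44 + 36 − 18 − 15 − 19 − 18 − 11 − 14 + 7 + 6 + 6 + 3 − 1 = 92%
P(none) = 100% − 92% = 8%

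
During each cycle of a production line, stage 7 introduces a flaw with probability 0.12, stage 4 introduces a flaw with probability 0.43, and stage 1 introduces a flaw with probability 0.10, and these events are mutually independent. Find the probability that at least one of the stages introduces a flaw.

Since the events are independent, P(none) is the product of the individual non-occurrence probabilities.
P(none) = (1 − 0.12) × (1 − 0.43) × (1 − 0.10) = 0.88 × 0.57 × 0.90 = 0.45144
P(at least one) = 1 − 0.45144 = 0.54856

0.54856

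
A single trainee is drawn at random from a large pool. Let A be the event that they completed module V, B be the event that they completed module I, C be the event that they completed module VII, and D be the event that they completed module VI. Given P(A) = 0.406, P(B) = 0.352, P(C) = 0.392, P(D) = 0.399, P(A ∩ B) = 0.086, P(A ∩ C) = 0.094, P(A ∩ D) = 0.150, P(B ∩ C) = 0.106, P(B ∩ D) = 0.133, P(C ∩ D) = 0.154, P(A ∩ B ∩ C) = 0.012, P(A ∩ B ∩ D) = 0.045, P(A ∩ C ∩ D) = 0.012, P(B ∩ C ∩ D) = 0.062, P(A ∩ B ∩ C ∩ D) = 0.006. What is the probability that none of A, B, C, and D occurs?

0.049

Apply inclusion-exclusion:
P(A ∪ B ∪ C ∪ D) = 0.406 + 0.352 + 0.392 + 0.399 − 0.086 − 0.094 − 0.150 − 0.106 − 0.133 − 0.154 + 0.012 + 0.045 + 0.012 + 0.062 − 0.006 = 0.951
P(none) = 1 − 0.951 = 0.049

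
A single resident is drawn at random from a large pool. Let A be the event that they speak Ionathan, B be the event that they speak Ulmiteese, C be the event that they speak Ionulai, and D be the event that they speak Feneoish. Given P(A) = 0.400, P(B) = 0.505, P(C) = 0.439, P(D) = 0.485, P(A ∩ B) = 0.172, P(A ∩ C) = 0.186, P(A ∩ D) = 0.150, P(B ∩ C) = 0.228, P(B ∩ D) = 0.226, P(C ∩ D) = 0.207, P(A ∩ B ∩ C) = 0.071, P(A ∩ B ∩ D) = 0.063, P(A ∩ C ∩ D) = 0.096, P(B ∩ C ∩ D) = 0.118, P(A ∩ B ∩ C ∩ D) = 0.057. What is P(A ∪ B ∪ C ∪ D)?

0.951

By inclusion-exclusion,
P(A ∪ B ∪ C ∪ D) = 0.400 + 0.505 + 0.439 + 0.485 − 0.172 − 0.186 − 0.150 − 0.228 − 0.226 − 0.207 + 0.071 + 0.063 + 0.096 + 0.118 − 0.057 = 0.951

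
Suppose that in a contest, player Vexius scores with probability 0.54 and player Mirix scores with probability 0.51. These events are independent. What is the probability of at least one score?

Independence gives P(none) = ∏(1 − pᵢ).
P(none) = (1 − 0.54) × (1 − 0.51) = 0.46 × 0.49 = 0.2254
P(at least one) = 1 − 0.2254 = 0.7746

0.7746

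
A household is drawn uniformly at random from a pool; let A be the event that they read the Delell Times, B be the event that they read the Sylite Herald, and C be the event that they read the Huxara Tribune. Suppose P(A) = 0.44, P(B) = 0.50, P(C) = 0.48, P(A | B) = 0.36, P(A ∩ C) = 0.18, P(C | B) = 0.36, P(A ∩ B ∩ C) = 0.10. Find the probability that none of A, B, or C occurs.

P(A ∩ B) = P(B)·P(A|B) = 0.50 × 0.36 = 0.18
P(B ∩ C) = P(B)·P(C|B) = 0.50 × 0.36 = 0.18
Apply inclusion-exclusion:
P(A ∪ B ∪ C) = 0.44 + 0.50 + 0.48 − 0.18 − 0.18 − 0.18 + 0.10 = 0.98
P(none) = 1 − 0.98 = 0.02

0.02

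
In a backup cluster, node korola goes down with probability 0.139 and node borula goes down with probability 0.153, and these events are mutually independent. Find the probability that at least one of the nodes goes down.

Independence gives P(none) = ∏(1 − pᵢ).
P(none) = (1 − 0.139) × (1 − 0.153) = 0.861 × 0.847 = 0.729267
P(at least one) = 1 − 0.729267 = 0.270733

0.270733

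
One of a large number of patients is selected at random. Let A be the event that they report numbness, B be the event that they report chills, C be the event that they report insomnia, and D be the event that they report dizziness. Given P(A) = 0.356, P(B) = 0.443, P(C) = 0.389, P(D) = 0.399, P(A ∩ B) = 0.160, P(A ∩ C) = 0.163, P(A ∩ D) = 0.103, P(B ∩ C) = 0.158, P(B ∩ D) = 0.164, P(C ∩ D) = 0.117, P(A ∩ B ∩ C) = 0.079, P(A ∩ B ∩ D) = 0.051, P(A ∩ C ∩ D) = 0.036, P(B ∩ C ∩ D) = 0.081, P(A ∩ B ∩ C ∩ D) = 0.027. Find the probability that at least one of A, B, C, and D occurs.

0.942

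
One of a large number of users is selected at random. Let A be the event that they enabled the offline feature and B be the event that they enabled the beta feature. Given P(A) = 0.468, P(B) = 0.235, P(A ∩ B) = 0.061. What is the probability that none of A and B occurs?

P(A ∪ B) = 0.468 + 0.235 − 0.061 = 0.642
P(none) = 1 − 0.642 = 0.358

0.358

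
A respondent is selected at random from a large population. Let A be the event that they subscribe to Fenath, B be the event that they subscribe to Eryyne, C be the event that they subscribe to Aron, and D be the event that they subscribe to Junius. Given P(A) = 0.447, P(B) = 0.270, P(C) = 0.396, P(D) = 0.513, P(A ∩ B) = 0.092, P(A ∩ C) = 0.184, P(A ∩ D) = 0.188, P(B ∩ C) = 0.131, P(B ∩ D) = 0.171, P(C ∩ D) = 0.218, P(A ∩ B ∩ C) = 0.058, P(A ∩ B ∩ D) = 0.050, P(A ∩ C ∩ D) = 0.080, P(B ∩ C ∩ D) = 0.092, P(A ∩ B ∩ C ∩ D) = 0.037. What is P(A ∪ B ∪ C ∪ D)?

0.885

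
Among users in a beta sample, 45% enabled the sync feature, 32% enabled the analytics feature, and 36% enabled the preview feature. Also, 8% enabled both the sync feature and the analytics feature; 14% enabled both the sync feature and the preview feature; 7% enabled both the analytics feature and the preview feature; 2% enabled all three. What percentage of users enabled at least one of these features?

86%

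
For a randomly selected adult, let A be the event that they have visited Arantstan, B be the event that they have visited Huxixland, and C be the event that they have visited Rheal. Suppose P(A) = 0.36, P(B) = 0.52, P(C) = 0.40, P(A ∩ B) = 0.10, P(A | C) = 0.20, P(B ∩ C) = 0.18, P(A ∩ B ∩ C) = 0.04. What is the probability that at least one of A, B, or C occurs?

P(A ∩ C) = P(C)·P(A|C) = 0.40 × 0.20 = 0.08
P(A ∪ B ∪ C) = 0.36 + 0.52 + 0.40 − 0.10 − 0.08 − 0.18 + 0.04 = 0.96

0.96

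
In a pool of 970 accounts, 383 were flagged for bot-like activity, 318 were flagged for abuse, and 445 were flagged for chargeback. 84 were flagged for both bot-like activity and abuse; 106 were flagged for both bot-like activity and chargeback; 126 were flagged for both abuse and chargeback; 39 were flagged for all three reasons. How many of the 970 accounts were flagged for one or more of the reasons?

869

|union| = 383 + 318 + 445 − 84 − 106 − 126 + 39 = 869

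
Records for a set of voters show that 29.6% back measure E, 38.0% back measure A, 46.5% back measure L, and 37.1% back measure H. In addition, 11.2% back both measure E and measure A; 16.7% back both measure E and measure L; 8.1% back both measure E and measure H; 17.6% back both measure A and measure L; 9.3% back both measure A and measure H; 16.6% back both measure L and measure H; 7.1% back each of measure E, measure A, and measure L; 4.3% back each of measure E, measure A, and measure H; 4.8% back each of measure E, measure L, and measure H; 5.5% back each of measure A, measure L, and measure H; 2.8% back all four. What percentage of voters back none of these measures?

9.4%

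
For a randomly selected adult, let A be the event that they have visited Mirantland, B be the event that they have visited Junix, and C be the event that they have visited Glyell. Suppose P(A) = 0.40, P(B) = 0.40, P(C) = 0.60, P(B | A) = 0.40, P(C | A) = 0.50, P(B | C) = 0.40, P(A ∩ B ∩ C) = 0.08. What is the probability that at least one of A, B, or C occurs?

P(A ∩ B) = P(A)·P(B|A) = 0.40 × 0.40 = 0.16
P(A ∩ C) = P(A)·P(C|A) = 0.40 × 0.50 = 0.20
P(B ∩ C) = P(C)·P(B|C) = 0.60 × 0.40 = 0.24
Apply inclusion-exclusion:
P(A ∪ B ∪ C) = 0.40 + 0.40 + 0.60 − 0.16 − 0.20 − 0.24 + 0.08 = 0.88

0.88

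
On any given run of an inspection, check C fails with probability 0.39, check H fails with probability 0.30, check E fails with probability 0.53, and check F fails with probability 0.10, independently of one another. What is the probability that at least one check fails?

Independence gives P(none) = ∏(1 − pᵢ).
P(none) = (1 − 0.39) × (1 − 0.30) × (1 − 0.53) × (1 − 0.10) = 0.61 × 0.70 × 0.47 × 0.90 = 0.180621
P(at least one) = 1 − 0.180621 = 0.819379

0.819379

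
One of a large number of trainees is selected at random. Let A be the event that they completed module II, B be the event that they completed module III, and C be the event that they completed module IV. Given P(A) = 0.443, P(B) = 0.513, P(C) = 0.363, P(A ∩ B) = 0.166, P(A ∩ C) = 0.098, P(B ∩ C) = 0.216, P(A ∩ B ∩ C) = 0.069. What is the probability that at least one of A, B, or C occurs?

0.908

P(A ∪ B ∪ C) = 0.443 + 0.513 + 0.363 − 0.166 − 0.098 − 0.216 + 0.069 = 0.908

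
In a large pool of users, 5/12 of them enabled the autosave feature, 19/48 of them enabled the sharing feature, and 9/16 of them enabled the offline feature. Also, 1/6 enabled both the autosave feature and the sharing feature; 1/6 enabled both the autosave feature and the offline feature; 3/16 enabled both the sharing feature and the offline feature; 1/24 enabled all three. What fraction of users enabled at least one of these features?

By inclusion–exclusion:
P(at least one) = 5/12 + 19/48 + 9/16 − 1/6 − 1/6 − 3/16 + 1/24 = 43/48

43/48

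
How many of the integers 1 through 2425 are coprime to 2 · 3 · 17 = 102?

762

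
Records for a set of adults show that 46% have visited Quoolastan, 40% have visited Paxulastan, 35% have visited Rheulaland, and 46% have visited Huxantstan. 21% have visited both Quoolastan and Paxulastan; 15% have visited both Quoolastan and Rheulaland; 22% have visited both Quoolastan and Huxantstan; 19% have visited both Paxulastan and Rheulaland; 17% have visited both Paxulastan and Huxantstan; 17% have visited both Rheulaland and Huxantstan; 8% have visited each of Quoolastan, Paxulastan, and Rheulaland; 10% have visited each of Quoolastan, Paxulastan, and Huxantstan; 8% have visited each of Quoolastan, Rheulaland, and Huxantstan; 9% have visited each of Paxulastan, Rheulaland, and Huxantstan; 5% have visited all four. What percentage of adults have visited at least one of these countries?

P(≥1) = 46 + 40 + 35 + 46 − 21 − 15 − 22 − 19 − 17 − 17 + 8 + 10 + 8 + 9 − 5 = 86%

86%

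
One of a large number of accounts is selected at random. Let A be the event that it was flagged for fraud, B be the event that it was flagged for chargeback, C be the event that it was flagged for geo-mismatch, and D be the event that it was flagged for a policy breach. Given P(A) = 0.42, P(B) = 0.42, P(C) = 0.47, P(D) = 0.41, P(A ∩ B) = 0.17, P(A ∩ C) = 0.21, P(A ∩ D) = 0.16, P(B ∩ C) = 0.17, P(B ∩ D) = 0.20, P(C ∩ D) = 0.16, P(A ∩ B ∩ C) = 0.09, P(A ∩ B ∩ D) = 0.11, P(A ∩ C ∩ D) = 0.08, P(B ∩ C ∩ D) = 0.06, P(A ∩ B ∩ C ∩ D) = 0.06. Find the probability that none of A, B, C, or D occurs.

0.07

Apply inclusion-exclusion:
P(A ∪ B ∪ C ∪ D) = 0.42 + 0.42 + 0.47 + 0.41 − 0.17 − 0.21 − 0.16 − 0.17 − 0.20 − 0.16 + 0.09 + 0.11 + 0.08 + 0.06 − 0.06 = 0.93
P(none) = 1 − 0.93 = 0.07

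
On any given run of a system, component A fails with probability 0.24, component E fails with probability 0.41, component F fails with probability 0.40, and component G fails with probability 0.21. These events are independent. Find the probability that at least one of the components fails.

P(none) = (1 − 0.24) × (1 − 0.41) × (1 − 0.40) × (1 − 0.21) = 0.76 × 0.59 × 0.60 × 0.79 = 0.2125416
P(at least one) = 1 − 0.2125416 = 0.7874584

0.7874584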